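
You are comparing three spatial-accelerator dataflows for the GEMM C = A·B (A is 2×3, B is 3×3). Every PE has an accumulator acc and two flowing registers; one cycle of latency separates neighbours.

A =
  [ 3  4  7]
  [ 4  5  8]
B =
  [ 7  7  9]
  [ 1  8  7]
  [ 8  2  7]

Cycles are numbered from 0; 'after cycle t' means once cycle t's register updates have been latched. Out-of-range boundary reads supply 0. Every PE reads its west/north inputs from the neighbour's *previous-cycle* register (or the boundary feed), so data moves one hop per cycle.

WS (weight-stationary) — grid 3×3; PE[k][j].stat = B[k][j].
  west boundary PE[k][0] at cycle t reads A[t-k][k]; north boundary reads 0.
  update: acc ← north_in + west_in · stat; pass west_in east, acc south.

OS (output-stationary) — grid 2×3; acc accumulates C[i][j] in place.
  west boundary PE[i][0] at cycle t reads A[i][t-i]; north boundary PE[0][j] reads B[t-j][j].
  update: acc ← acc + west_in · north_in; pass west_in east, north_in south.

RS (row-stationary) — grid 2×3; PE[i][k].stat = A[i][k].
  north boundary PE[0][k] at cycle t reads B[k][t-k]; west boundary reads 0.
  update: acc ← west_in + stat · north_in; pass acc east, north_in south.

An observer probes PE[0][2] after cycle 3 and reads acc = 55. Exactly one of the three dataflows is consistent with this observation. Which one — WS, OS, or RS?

WS [3×3] PE[0][2] across cycles:
  0: (0,2).acc=0  regs=<0,0>
  1: (0,2).acc=0  regs=<0,0>
  2: (0,2).acc=27  regs=<3,27>
  3: (0,2).acc=36  regs=<4,36>
OS [2×3] PE[0][2] across cycles:
  0: (0,2).acc=0  regs=<0,0>
  1: (0,2).acc=0  regs=<0,0>
  2: (0,2).acc=27  regs=<3,9>
  3: (0,2).acc=55  regs=<4,7>
RS [2×3] PE[0][2] across cycles:
  0: (0,2).acc=0  regs=<0,0>
  1: (0,2).acc=0  regs=<0,0>
  2: (0,2).acc=81  regs=<81,8>
  3: (0,2).acc=67  regs=<67,2>

dataflow = OS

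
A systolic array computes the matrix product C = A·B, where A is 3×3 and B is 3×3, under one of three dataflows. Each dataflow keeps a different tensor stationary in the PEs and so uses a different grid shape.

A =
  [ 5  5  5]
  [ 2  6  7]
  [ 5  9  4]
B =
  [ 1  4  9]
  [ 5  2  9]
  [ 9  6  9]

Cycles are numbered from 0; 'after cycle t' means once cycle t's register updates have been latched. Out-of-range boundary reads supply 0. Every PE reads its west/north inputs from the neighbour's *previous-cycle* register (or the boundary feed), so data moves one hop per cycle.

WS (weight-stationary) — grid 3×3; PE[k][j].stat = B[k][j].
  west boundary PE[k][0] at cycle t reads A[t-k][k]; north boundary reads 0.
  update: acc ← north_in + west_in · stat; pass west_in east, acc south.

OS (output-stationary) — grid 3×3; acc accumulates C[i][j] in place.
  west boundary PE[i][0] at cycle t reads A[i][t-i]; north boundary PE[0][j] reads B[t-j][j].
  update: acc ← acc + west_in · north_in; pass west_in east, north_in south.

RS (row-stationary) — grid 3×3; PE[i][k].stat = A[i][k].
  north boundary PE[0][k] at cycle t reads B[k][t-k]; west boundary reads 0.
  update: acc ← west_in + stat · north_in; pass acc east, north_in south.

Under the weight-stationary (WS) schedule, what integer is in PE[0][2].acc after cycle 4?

WS (3×3). Following PE[0][2] plus its west/north inputs:
  @0  [0,1]  acc 0  |  →0  ↓0
  @0  [0,2]  acc 0  |  →0  ↓0
  @1  [0,1]  acc 20  |  →5  ↓20
  @1  [0,2]  acc 0  |  →0  ↓0
  @2  [0,1]  acc 8  |  →2  ↓8
  @2  [0,2]  acc 45  |  →5  ↓45
  @3  [0,1]  acc 20  |  →5  ↓20
  @3  [0,2]  acc 18  |  →2  ↓18
  @4  [0,1]  acc 0  |  →0  ↓0
  @4  [0,2]  acc 45  |  →5  ↓45

PE[0][2].acc = 45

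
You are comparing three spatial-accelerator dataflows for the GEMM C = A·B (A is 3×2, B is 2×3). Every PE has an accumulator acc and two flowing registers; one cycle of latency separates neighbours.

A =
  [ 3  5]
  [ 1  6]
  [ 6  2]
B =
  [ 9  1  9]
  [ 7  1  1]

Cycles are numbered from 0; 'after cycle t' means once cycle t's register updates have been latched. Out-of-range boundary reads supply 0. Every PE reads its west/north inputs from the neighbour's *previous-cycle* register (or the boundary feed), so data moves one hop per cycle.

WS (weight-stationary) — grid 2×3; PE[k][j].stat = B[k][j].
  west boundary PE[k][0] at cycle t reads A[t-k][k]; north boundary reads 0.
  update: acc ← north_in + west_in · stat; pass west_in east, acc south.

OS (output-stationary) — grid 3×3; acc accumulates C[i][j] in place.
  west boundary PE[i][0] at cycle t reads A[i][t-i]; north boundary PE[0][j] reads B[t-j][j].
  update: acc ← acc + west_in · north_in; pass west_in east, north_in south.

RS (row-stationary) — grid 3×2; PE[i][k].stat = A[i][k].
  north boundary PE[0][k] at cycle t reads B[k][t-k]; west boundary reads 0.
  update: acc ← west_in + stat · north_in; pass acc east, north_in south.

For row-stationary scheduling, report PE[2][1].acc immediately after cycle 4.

PE[2][1].acc = 8

RS 3×2: PE[2][1] cycle-by-cycle (with neighbour feeds):
  after 0 — PE[1][1] acc=0, pass-E 0, pass-S 0
  after 0 — PE[2][0] acc=0, pass-E 0, pass-S 0
  after 0 — PE[2][1] acc=0, pass-E 0, pass-S 0
  after 1 — PE[1][1] acc=0, pass-E 0, pass-S 0
  after 1 — PE[2][0] acc=0, pass-E 0, pass-S 0
  after 1 — PE[2][1] acc=0, pass-E 0, pass-S 0
  after 2 — PE[1][1] acc=51, pass-E 51, pass-S 7
  after 2 — PE[2][0] acc=54, pass-E 54, pass-S 9
  after 2 — PE[2][1] acc=0, pass-E 0, pass-S 0
  after 3 — PE[1][1] acc=7, pass-E 7, pass-S 1
  after 3 — PE[2][0] acc=6, pass-E 6, pass-S 1
  after 3 — PE[2][1] acc=68, pass-E 68, pass-S 7
  after 4 — PE[1][1] acc=15, pass-E 15, pass-S 1
  after 4 — PE[2][0] acc=54, pass-E 54, pass-S 9
  after 4 — PE[2][1] acc=8, pass-E 8, pass-S 1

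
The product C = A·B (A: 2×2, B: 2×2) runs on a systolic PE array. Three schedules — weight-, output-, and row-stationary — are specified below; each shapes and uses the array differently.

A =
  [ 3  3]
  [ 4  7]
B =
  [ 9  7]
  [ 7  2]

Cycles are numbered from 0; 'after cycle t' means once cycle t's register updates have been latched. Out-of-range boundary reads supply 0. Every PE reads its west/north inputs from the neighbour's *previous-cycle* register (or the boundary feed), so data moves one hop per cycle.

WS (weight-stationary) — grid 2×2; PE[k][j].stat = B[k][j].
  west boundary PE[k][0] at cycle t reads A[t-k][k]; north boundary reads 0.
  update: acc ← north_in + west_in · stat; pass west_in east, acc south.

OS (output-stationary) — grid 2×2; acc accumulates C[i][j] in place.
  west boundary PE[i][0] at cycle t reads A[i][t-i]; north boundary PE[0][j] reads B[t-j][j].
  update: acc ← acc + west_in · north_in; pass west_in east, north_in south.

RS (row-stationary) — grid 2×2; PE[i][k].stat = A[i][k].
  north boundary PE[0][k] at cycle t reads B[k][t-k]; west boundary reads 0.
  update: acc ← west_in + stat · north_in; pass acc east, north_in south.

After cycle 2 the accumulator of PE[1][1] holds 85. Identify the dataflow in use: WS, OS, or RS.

WS [2×2] PE[1][1] across cycles:
  [0] (1,1) acc=0 (h:0 v:0)
  [1] (1,1) acc=0 (h:0 v:0)
  [2] (1,1) acc=27 (h:3 v:27)
OS [2×2] PE[1][1] across cycles:
  [0] (1,1) acc=0 (h:0 v:0)
  [1] (1,1) acc=0 (h:0 v:0)
  [2] (1,1) acc=28 (h:4 v:7)
RS [2×2] PE[1][1] across cycles:
  [0] (1,1) acc=0 (h:0 v:0)
  [1] (1,1) acc=0 (h:0 v:0)
  [2] (1,1) acc=85 (h:85 v:7)

dataflow = RS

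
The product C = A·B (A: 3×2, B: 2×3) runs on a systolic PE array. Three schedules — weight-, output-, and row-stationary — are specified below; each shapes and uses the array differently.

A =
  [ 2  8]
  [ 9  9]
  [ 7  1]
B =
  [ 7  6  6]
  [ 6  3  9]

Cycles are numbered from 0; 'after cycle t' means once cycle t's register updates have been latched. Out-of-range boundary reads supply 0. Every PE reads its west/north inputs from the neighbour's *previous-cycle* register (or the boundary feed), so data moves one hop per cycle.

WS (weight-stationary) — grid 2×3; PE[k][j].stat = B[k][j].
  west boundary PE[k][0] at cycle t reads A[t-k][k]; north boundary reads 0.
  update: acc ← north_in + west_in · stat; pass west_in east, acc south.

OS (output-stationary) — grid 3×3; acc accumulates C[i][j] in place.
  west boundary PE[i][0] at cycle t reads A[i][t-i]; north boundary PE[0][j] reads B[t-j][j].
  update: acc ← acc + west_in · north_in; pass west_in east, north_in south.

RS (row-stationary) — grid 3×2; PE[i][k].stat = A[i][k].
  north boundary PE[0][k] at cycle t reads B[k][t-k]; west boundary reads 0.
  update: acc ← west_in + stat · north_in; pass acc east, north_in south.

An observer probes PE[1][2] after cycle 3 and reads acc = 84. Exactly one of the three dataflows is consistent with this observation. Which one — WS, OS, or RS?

— WS: 2×3; PE[1][2] trace:
  cycle 0: PE[1][2] → acc 0, east 0, south 0
  cycle 1: PE[1][2] → acc 0, east 0, south 0
  cycle 2: PE[1][2] → acc 0, east 0, south 0
  cycle 3: PE[1][2] → acc 84, east 8, south 84
— OS: 3×3; PE[1][2] trace:
  cycle 0: PE[1][2] → acc 0, east 0, south 0
  cycle 1: PE[1][2] → acc 0, east 0, south 0
  cycle 2: PE[1][2] → acc 0, east 0, south 0
  cycle 3: PE[1][2] → acc 54, east 9, south 6
— RS: 3×2 array has no PE[1][2].

dataflow = WS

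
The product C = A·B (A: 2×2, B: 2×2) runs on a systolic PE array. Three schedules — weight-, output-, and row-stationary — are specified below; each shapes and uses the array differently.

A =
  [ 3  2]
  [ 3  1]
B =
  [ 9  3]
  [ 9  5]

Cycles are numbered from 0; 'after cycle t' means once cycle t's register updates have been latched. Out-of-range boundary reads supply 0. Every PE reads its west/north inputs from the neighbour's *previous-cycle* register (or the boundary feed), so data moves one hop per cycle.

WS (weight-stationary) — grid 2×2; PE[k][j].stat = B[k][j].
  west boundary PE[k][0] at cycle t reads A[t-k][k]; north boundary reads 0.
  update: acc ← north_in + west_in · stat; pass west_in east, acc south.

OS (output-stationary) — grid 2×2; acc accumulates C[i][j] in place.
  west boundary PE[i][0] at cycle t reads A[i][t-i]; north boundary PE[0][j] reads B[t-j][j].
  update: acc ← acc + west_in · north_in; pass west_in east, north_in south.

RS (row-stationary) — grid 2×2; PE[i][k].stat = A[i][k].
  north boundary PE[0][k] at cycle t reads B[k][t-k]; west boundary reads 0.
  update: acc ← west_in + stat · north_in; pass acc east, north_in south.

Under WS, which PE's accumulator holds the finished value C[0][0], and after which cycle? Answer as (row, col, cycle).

Under WS, C[0][0] lands at PE[1][0]:
  c0 r1c0: 0 / 0 / 0
  c1 r1c0: 45 / 2 / 45

(row, col, cycle) = (1, 0, 1)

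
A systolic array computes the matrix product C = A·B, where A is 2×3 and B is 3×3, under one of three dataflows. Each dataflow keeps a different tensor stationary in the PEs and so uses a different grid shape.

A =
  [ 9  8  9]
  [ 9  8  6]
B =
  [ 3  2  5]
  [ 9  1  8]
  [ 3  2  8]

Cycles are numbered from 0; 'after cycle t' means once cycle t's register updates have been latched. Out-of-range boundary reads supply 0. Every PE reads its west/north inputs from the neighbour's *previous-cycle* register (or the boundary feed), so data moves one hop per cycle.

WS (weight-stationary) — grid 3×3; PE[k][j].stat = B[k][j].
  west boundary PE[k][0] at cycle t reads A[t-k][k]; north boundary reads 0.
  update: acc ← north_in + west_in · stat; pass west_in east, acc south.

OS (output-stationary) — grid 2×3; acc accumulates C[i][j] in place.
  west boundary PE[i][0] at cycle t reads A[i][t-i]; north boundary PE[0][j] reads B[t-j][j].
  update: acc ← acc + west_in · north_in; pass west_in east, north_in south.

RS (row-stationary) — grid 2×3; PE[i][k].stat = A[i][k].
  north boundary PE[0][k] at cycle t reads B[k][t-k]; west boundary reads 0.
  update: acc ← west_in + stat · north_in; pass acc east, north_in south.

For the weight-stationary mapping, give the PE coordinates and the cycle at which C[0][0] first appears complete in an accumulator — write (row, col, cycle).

WS: C[0][0] accumulates in PE[2][0]:
  t=0 PE[2][0]: acc=0 h=0 v=0
  t=1 PE[2][0]: acc=0 h=0 v=0
  t=2 PE[2][0]: acc=126 h=9 v=126

(row, col, cycle) = (2, 0, 2)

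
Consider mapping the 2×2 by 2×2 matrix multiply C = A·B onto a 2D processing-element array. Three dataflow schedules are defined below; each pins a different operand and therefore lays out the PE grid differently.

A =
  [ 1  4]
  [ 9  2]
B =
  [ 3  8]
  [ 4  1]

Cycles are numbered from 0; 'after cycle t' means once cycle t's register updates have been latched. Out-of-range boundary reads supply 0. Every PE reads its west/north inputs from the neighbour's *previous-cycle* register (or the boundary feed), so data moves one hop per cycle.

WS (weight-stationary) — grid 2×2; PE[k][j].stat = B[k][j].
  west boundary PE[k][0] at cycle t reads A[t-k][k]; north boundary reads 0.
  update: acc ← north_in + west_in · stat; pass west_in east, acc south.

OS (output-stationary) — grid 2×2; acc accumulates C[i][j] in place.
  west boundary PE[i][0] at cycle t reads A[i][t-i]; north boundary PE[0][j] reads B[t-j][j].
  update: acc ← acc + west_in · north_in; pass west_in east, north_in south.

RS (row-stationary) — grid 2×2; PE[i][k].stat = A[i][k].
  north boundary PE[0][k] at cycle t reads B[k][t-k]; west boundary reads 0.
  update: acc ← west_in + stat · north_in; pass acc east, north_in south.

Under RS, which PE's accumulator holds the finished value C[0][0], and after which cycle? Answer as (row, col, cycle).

RS — PE[0][1] is where C[0][0] collects:
  t=0 PE[0][1]: acc=0 h=0 v=0
  t=1 PE[0][1]: acc=19 h=19 v=4

(row, col, cycle) = (0, 1, 1)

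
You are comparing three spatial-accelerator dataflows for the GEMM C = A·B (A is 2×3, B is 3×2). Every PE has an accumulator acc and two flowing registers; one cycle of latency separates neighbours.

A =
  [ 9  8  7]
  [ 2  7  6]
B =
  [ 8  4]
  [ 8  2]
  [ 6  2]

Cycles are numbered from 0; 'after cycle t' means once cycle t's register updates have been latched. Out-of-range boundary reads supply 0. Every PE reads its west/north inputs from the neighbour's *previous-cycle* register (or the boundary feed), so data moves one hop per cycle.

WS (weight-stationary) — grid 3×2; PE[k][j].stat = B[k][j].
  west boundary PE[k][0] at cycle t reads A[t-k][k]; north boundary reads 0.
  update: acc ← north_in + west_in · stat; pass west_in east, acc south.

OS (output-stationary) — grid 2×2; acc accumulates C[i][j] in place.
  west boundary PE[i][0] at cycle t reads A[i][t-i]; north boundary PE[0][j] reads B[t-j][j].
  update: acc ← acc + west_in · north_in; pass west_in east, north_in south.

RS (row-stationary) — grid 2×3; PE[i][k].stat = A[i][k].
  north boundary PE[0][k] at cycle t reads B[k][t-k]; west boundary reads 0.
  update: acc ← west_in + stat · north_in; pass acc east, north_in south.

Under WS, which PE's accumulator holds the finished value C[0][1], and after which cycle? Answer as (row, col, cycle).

WS: C[0][1] accumulates in PE[2][1]:
  c0 r2c1: 0 / 0 / 0
  c1 r2c1: 0 / 0 / 0
  c2 r2c1: 0 / 0 / 0
  c3 r2c1: 66 / 7 / 66

(row, col, cycle) = (2, 1, 3)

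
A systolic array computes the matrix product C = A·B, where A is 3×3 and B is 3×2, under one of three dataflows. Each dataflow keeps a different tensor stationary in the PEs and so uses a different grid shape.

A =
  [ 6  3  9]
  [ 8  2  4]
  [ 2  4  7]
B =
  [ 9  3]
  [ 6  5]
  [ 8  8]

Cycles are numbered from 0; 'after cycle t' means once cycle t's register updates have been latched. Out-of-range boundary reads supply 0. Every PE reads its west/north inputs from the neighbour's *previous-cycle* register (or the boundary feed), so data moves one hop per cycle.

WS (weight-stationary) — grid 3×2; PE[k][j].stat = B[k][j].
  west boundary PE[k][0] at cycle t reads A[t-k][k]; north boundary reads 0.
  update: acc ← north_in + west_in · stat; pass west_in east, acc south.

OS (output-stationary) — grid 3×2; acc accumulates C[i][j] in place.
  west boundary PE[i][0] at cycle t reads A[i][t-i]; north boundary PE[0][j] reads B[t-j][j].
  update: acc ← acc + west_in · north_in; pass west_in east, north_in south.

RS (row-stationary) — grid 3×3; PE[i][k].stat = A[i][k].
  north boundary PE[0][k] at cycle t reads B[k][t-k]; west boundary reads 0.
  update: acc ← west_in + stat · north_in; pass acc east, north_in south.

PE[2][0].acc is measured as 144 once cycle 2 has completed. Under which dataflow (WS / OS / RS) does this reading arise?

dataflow = WS

WS [3×2] PE[2][0] across cycles:
  after 0 — PE[2][0] acc=0, pass-E 0, pass-S 0
  after 1 — PE[2][0] acc=0, pass-E 0, pass-S 0
  after 2 — PE[2][0] acc=144, pass-E 9, pass-S 144
OS [3×2] PE[2][0] across cycles:
  after 0 — PE[2][0] acc=0, pass-E 0, pass-S 0
  after 1 — PE[2][0] acc=0, pass-E 0, pass-S 0
  after 2 — PE[2][0] acc=18, pass-E 2, pass-S 9
RS [3×3] PE[2][0] across cycles:
  after 0 — PE[2][0] acc=0, pass-E 0, pass-S 0
  after 1 — PE[2][0] acc=0, pass-E 0, pass-S 0
  after 2 — PE[2][0] acc=18, pass-E 18, pass-S 9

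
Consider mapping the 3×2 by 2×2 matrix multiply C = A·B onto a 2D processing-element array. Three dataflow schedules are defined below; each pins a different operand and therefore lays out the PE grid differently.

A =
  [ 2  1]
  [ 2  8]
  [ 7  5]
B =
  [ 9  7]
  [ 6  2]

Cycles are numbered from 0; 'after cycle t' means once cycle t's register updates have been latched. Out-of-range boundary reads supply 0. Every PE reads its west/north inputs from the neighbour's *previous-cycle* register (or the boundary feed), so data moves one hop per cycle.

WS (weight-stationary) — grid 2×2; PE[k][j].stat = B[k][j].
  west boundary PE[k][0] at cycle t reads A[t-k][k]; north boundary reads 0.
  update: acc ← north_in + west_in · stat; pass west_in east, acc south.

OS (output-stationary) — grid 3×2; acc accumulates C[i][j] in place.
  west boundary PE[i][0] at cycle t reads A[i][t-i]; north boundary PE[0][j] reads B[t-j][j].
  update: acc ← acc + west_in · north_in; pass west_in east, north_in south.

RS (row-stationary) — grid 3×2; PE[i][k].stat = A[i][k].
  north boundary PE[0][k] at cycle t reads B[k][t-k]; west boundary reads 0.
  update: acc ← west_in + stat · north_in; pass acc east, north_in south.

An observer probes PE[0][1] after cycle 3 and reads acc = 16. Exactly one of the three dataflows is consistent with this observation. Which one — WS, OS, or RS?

dataflow = OS

WS (2×2 grid), PE[0][1]:
  c0 r0c1: 0 / 0 / 0
  c1 r0c1: 14 / 2 / 14
  c2 r0c1: 14 / 2 / 14
  c3 r0c1: 49 / 7 / 49
OS (3×2 grid), PE[0][1]:
  c0 r0c1: 0 / 0 / 0
  c1 r0c1: 14 / 2 / 7
  c2 r0c1: 16 / 1 / 2
  c3 r0c1: 16 / 0 / 0
RS (3×2 grid), PE[0][1]:
  c0 r0c1: 0 / 0 / 0
  c1 r0c1: 24 / 24 / 6
  c2 r0c1: 16 / 16 / 2
  c3 r0c1: 0 / 0 / 0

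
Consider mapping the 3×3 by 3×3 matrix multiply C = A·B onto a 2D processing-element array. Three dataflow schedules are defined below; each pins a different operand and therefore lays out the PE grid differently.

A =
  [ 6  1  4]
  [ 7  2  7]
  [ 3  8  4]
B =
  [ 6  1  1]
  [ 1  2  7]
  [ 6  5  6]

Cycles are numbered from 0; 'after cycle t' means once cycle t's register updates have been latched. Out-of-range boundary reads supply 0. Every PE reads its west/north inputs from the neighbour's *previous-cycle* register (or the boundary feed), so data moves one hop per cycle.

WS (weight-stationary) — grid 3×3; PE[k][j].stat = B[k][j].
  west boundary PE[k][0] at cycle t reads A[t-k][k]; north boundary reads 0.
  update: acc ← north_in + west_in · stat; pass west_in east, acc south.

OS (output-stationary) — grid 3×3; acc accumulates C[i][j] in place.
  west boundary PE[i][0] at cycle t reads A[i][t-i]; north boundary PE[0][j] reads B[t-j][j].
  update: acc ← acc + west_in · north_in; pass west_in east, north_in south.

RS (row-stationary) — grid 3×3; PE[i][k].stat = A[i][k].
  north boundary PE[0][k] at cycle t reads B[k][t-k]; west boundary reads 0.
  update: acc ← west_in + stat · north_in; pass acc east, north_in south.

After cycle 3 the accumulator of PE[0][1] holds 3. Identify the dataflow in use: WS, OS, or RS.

WS [3×3] PE[0][1] across cycles:
  [0] (0,1) acc=0 (h:0 v:0)
  [1] (0,1) acc=6 (h:6 v:6)
  [2] (0,1) acc=7 (h:7 v:7)
  [3] (0,1) acc=3 (h:3 v:3)
OS [3×3] PE[0][1] across cycles:
  [0] (0,1) acc=0 (h:0 v:0)
  [1] (0,1) acc=6 (h:6 v:1)
  [2] (0,1) acc=8 (h:1 v:2)
  [3] (0,1) acc=28 (h:4 v:5)
RS [3×3] PE[0][1] across cycles:
  [0] (0,1) acc=0 (h:0 v:0)
  [1] (0,1) acc=37 (h:37 v:1)
  [2] (0,1) acc=8 (h:8 v:2)
  [3] (0,1) acc=13 (h:13 v:7)

dataflow = WS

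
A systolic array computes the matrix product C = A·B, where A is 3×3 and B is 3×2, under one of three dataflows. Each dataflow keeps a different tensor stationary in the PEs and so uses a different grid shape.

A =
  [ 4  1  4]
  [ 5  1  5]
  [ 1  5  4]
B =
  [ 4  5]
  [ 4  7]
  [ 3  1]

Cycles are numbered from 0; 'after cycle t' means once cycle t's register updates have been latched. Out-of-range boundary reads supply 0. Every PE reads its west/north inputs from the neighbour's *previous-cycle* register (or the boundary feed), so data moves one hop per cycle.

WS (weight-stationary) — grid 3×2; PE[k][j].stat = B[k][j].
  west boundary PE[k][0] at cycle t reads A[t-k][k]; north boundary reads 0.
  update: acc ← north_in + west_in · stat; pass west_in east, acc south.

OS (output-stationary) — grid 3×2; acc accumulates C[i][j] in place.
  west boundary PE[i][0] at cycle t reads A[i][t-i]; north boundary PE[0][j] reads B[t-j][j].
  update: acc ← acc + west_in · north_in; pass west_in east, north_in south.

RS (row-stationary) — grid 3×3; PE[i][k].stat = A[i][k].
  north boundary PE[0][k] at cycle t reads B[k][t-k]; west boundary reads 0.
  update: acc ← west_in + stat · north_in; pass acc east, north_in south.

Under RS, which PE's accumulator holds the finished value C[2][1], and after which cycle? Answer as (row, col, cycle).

Under RS, C[2][1] lands at PE[2][2]:
  [0] (2,2) acc=0 (h:0 v:0)
  [1] (2,2) acc=0 (h:0 v:0)
  [2] (2,2) acc=0 (h:0 v:0)
  [3] (2,2) acc=0 (h:0 v:0)
  [4] (2,2) acc=36 (h:36 v:3)
  [5] (2,2) acc=44 (h:44 v:1)

(row, col, cycle) = (2, 2, 5)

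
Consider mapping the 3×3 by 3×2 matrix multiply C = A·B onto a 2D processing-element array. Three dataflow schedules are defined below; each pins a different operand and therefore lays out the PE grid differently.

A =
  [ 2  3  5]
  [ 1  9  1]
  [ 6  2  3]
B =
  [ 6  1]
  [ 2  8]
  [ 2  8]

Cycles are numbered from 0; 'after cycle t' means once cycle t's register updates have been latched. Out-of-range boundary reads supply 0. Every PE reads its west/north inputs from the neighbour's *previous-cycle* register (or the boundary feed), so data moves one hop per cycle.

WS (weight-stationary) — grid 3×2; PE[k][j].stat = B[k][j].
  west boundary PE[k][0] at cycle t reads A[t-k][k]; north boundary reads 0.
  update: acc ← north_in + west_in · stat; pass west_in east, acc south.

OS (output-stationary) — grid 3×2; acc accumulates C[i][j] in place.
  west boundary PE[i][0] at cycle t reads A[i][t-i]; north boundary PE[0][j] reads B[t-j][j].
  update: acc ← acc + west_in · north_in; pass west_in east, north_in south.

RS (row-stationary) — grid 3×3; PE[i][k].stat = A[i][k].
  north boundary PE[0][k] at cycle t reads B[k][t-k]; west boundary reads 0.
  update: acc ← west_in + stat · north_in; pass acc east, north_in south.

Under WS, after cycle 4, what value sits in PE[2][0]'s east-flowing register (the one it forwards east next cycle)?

WS on a 3×2 grid — tracing PE[2][0] and its feeders:
  step 0 · PE1,0: acc=0; fwd→0 fwd↓0
  step 0 · PE2,0: acc=0; fwd→0 fwd↓0
  step 1 · PE1,0: acc=18; fwd→3 fwd↓18
  step 1 · PE2,0: acc=0; fwd→0 fwd↓0
  step 2 · PE1,0: acc=24; fwd→9 fwd↓24
  step 2 · PE2,0: acc=28; fwd→5 fwd↓28
  step 3 · PE1,0: acc=40; fwd→2 fwd↓40
  step 3 · PE2,0: acc=26; fwd→1 fwd↓26
  step 4 · PE1,0: acc=0; fwd→0 fwd↓0
  step 4 · PE2,0: acc=46; fwd→3 fwd↓46

register = 3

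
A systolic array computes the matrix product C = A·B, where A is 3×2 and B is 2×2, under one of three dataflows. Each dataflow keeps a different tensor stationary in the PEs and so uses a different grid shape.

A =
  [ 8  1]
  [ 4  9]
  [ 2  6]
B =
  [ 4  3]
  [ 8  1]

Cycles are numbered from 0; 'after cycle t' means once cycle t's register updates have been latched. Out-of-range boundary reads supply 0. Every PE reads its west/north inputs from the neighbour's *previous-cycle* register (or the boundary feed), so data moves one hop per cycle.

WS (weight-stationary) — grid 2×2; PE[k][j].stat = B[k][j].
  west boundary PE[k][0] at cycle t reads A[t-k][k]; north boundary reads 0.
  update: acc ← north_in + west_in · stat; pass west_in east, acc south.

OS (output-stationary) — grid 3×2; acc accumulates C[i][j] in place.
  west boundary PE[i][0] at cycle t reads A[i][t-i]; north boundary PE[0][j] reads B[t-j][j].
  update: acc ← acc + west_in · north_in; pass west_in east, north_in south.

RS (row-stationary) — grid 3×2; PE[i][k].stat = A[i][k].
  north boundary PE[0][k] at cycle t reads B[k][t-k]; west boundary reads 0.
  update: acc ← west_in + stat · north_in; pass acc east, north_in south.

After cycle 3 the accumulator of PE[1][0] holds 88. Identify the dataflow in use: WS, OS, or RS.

Under WS (2×2), PE[1][0]:
  @0  [1,0]  acc 0  |  →0  ↓0
  @1  [1,0]  acc 40  |  →1  ↓40
  @2  [1,0]  acc 88  |  →9  ↓88
  @3  [1,0]  acc 56  |  →6  ↓56
Under OS (3×2), PE[1][0]:
  @0  [1,0]  acc 0  |  →0  ↓0
  @1  [1,0]  acc 16  |  →4  ↓4
  @2  [1,0]  acc 88  |  →9  ↓8
  @3  [1,0]  acc 88  |  →0  ↓0
Under RS (3×2), PE[1][0]:
  @0  [1,0]  acc 0  |  →0  ↓0
  @1  [1,0]  acc 16  |  →16  ↓4
  @2  [1,0]  acc 12  |  →12  ↓3
  @3  [1,0]  acc 0  |  →0  ↓0

dataflow = OS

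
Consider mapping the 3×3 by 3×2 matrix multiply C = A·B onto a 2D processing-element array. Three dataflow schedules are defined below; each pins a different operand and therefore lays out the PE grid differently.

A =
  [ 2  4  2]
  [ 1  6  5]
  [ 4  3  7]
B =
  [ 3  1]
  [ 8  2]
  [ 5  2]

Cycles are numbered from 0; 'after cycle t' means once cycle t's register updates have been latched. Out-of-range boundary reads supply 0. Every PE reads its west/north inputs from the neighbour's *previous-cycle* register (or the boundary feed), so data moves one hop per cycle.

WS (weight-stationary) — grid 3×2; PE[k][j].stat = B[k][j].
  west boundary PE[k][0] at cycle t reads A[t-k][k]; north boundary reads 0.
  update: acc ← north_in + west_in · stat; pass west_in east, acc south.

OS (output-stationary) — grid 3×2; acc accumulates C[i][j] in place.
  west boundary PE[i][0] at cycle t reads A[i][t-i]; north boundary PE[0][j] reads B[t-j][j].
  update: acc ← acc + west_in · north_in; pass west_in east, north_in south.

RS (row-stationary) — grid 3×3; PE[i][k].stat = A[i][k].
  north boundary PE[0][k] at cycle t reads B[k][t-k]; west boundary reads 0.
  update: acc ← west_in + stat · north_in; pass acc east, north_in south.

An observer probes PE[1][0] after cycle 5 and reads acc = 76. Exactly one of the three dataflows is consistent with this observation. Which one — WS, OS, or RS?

dataflow = OS

WS (3×2 grid), PE[1][0]:
  t=0 PE[1][0]: acc=0 h=0 v=0
  t=1 PE[1][0]: acc=38 h=4 v=38
  t=2 PE[1][0]: acc=51 h=6 v=51
  t=3 PE[1][0]: acc=36 h=3 v=36
  t=4 PE[1][0]: acc=0 h=0 v=0
  t=5 PE[1][0]: acc=0 h=0 v=0
OS (3×2 grid), PE[1][0]:
  t=0 PE[1][0]: acc=0 h=0 v=0
  t=1 PE[1][0]: acc=3 h=1 v=3
  t=2 PE[1][0]: acc=51 h=6 v=8
  t=3 PE[1][0]: acc=76 h=5 v=5
  t=4 PE[1][0]: acc=76 h=0 v=0
  t=5 PE[1][0]: acc=76 h=0 v=0
RS (3×3 grid), PE[1][0]:
  t=0 PE[1][0]: acc=0 h=0 v=0
  t=1 PE[1][0]: acc=3 h=3 v=3
  t=2 PE[1][0]: acc=1 h=1 v=1
  t=3 PE[1][0]: acc=0 h=0 v=0
  t=4 PE[1][0]: acc=0 h=0 v=0
  t=5 PE[1][0]: acc=0 h=0 v=0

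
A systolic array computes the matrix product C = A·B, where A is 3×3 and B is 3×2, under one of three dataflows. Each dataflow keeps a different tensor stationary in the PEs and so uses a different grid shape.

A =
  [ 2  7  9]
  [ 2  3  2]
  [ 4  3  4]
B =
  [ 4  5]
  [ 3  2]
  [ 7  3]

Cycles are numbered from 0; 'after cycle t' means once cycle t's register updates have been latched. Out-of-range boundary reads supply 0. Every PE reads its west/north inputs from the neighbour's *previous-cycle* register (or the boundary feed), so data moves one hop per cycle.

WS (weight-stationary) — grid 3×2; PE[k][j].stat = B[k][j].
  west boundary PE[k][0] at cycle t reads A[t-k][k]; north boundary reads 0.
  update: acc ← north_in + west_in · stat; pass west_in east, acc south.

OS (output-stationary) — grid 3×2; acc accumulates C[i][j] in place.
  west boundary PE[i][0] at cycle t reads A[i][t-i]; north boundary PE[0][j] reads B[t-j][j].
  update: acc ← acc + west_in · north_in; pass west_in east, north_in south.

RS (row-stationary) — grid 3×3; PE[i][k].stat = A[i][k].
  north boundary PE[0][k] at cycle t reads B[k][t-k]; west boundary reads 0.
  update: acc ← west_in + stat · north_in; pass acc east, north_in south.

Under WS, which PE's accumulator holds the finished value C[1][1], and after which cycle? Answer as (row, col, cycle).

(row, col, cycle) = (2, 1, 4)

WS — PE[2][1] is where C[1][1] collects:
  step 0 · PE2,1: acc=0; fwd→0 fwd↓0
  step 1 · PE2,1: acc=0; fwd→0 fwd↓0
  step 2 · PE2,1: acc=0; fwd→0 fwd↓0
  step 3 · PE2,1: acc=51; fwd→9 fwd↓51
  step 4 · PE2,1: acc=22; fwd→2 fwd↓22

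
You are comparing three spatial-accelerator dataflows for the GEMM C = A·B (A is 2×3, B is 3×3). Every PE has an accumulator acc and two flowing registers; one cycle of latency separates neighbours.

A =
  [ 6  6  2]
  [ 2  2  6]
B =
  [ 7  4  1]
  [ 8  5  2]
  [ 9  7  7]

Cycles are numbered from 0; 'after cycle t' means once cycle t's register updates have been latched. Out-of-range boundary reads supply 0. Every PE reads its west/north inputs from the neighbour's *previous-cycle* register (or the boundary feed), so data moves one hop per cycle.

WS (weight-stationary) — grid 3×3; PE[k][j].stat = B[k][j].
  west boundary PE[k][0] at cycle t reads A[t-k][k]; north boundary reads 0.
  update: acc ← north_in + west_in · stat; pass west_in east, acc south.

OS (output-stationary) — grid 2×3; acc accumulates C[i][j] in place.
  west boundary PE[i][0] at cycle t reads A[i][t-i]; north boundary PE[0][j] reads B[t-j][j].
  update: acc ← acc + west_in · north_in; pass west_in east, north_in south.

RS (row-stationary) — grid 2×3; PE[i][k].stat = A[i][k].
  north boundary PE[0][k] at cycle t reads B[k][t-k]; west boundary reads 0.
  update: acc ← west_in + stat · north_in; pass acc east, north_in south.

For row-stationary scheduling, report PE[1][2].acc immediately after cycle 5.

Tracing RS — 2×3 array, target PE[1][2]:
  t=0 PE[0][2]: acc=0 h=0 v=0
  t=0 PE[1][1]: acc=0 h=0 v=0
  t=0 PE[1][2]: acc=0 h=0 v=0
  t=1 PE[0][2]: acc=0 h=0 v=0
  t=1 PE[1][1]: acc=0 h=0 v=0
  t=1 PE[1][2]: acc=0 h=0 v=0
  t=2 PE[0][2]: acc=108 h=108 v=9
  t=2 PE[1][1]: acc=30 h=30 v=8
  t=2 PE[1][2]: acc=0 h=0 v=0
  t=3 PE[0][2]: acc=68 h=68 v=7
  t=3 PE[1][1]: acc=18 h=18 v=5
  t=3 PE[1][2]: acc=84 h=84 v=9
  t=4 PE[0][2]: acc=32 h=32 v=7
  t=4 PE[1][1]: acc=6 h=6 v=2
  t=4 PE[1][2]: acc=60 h=60 v=7
  t=5 PE[0][2]: acc=0 h=0 v=0
  t=5 PE[1][1]: acc=0 h=0 v=0
  t=5 PE[1][2]: acc=48 h=48 v=7

PE[1][2].acc = 48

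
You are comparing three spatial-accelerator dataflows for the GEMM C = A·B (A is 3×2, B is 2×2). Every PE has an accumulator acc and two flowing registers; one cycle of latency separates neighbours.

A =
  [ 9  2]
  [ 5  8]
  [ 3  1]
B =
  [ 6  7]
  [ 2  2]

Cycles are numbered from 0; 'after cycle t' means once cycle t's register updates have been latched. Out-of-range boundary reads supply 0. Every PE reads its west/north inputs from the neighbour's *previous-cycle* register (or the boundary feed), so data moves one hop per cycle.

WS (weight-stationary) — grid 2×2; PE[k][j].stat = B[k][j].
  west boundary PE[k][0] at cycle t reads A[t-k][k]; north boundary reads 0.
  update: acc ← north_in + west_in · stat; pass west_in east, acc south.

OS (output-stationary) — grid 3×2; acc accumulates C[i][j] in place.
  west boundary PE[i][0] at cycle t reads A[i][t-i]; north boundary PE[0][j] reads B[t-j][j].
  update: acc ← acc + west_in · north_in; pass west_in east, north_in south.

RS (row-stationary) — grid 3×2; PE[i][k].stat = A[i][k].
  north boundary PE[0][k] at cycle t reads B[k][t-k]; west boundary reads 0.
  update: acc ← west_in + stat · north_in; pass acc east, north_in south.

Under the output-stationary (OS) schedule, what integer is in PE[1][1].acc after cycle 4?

OS (3×2). Following PE[1][1] plus its west/north inputs:
  t=0 PE[0][1]: acc=0 h=0 v=0
  t=0 PE[1][0]: acc=0 h=0 v=0
  t=0 PE[1][1]: acc=0 h=0 v=0
  t=1 PE[0][1]: acc=63 h=9 v=7
  t=1 PE[1][0]: acc=30 h=5 v=6
  t=1 PE[1][1]: acc=0 h=0 v=0
  t=2 PE[0][1]: acc=67 h=2 v=2
  t=2 PE[1][0]: acc=46 h=8 v=2
  t=2 PE[1][1]: acc=35 h=5 v=7
  t=3 PE[0][1]: acc=67 h=0 v=0
  t=3 PE[1][0]: acc=46 h=0 v=0
  t=3 PE[1][1]: acc=51 h=8 v=2
  t=4 PE[0][1]: acc=67 h=0 v=0
  t=4 PE[1][0]: acc=46 h=0 v=0
  t=4 PE[1][1]: acc=51 h=0 v=0

PE[1][1].acc = 51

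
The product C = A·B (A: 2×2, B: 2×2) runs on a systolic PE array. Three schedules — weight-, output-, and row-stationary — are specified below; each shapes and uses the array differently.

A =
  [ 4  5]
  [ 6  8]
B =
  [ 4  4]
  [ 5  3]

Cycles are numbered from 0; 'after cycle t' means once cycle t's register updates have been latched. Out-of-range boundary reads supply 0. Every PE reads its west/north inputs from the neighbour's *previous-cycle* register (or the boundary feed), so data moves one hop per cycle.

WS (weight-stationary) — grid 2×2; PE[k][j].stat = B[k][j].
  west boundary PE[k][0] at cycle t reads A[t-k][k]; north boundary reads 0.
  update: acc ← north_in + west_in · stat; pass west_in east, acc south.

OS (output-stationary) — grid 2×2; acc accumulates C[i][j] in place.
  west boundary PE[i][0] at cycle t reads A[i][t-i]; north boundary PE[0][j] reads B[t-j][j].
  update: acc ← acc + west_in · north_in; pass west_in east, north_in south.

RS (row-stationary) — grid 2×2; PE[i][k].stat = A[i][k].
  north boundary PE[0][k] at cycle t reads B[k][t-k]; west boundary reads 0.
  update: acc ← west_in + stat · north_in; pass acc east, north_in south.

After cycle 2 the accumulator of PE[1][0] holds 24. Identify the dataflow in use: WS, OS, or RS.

Under WS (2×2), PE[1][0]:
  @0  [1,0]  acc 0  |  →0  ↓0
  @1  [1,0]  acc 41  |  →5  ↓41
  @2  [1,0]  acc 64  |  →8  ↓64
Under OS (2×2), PE[1][0]:
  @0  [1,0]  acc 0  |  →0  ↓0
  @1  [1,0]  acc 24  |  →6  ↓4
  @2  [1,0]  acc 64  |  →8  ↓5
Under RS (2×2), PE[1][0]:
  @0  [1,0]  acc 0  |  →0  ↓0
  @1  [1,0]  acc 24  |  →24  ↓4
  @2  [1,0]  acc 24  |  →24  ↓4

dataflow = RS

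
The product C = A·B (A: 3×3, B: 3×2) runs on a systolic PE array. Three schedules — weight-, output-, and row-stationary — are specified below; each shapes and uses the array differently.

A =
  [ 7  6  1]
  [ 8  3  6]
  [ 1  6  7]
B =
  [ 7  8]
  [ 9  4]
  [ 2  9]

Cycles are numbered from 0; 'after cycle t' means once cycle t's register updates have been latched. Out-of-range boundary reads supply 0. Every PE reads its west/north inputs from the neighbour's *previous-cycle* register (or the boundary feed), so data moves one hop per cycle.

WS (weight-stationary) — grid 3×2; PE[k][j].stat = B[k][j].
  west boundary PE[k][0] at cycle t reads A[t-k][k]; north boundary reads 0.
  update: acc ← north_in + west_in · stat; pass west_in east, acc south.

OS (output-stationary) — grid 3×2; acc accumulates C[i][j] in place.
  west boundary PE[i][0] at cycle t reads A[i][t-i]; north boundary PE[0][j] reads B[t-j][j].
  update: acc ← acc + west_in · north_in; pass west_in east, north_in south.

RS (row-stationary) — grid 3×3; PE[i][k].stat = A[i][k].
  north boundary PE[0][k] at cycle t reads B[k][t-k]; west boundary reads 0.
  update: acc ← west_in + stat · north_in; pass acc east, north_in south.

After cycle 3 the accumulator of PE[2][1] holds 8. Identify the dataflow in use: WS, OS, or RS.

dataflow = OS

WS (3×2 grid), PE[2][1]:
  [0] (2,1) acc=0 (h:0 v:0)
  [1] (2,1) acc=0 (h:0 v:0)
  [2] (2,1) acc=0 (h:0 v:0)
  [3] (2,1) acc=89 (h:1 v:89)
OS (3×2 grid), PE[2][1]:
  [0] (2,1) acc=0 (h:0 v:0)
  [1] (2,1) acc=0 (h:0 v:0)
  [2] (2,1) acc=0 (h:0 v:0)
  [3] (2,1) acc=8 (h:1 v:8)
RS (3×3 grid), PE[2][1]:
  [0] (2,1) acc=0 (h:0 v:0)
  [1] (2,1) acc=0 (h:0 v:0)
  [2] (2,1) acc=0 (h:0 v:0)
  [3] (2,1) acc=61 (h:61 v:9)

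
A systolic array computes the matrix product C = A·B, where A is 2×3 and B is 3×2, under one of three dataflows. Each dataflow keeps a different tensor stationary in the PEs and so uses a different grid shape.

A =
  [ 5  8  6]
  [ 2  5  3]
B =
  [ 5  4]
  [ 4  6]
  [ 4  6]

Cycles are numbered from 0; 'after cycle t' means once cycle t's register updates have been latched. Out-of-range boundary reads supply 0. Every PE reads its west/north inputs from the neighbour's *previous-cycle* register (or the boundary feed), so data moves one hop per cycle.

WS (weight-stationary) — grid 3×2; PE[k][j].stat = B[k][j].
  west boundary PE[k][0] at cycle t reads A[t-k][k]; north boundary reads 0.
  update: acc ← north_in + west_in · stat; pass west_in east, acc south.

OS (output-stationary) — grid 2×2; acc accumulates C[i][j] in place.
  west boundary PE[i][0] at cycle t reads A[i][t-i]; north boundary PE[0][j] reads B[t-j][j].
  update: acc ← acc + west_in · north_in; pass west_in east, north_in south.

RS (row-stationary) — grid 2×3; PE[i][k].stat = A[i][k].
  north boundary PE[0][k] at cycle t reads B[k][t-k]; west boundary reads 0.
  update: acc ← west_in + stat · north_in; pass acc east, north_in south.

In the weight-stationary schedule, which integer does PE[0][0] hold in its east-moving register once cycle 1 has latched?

WS (3×2). Following PE[0][0] plus its west/north inputs:
  [0] (0,0) acc=25 (h:5 v:25)
  [1] (0,0) acc=10 (h:2 v:10)

register = 2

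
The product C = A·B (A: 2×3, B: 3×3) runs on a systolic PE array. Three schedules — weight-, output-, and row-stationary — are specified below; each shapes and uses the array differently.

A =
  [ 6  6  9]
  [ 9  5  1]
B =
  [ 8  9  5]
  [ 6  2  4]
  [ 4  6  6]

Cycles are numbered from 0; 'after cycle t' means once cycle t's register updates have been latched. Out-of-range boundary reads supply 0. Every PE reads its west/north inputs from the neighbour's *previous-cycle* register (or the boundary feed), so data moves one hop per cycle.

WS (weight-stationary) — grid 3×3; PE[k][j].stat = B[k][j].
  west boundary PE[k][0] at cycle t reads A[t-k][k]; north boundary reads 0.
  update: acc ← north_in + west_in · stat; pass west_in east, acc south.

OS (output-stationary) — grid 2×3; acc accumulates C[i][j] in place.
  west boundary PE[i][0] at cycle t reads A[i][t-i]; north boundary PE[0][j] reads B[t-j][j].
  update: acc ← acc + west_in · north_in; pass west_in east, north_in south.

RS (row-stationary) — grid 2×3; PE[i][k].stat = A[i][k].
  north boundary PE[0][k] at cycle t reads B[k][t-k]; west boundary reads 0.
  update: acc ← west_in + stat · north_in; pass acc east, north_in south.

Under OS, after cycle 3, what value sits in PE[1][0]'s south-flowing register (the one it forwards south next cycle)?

OS on a 2×3 grid — tracing PE[1][0] and its feeders:
  after 0 — PE[0][0] acc=48, pass-E 6, pass-S 8
  after 0 — PE[1][0] acc=0, pass-E 0, pass-S 0
  after 1 — PE[0][0] acc=84, pass-E 6, pass-S 6
  after 1 — PE[1][0] acc=72, pass-E 9, pass-S 8
  after 2 — PE[0][0] acc=120, pass-E 9, pass-S 4
  after 2 — PE[1][0] acc=102, pass-E 5, pass-S 6
  after 3 — PE[0][0] acc=120, pass-E 0, pass-S 0
  after 3 — PE[1][0] acc=106, pass-E 1, pass-S 4

register = 4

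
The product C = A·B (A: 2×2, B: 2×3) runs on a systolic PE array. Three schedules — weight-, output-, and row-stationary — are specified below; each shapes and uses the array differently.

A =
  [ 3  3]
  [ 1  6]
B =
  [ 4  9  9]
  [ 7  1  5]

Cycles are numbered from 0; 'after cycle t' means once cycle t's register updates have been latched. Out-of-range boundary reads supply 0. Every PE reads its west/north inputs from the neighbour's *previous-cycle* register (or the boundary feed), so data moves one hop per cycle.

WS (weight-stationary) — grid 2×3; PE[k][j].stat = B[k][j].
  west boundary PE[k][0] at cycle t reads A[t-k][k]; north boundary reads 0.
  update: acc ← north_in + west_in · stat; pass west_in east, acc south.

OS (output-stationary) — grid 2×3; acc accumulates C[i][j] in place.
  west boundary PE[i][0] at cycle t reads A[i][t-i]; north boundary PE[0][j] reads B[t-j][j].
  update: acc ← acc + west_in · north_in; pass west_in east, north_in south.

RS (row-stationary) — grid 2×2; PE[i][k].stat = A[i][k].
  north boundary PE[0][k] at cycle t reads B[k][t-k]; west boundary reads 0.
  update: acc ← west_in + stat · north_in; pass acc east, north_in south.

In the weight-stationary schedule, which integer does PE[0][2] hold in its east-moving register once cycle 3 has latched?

register = 1

WS 2×3: PE[0][2] cycle-by-cycle (with neighbour feeds):
  c0 r0c1: 0 / 0 / 0
  c0 r0c2: 0 / 0 / 0
  c1 r0c1: 27 / 3 / 27
  c1 r0c2: 0 / 0 / 0
  c2 r0c1: 9 / 1 / 9
  c2 r0c2: 27 / 3 / 27
  c3 r0c1: 0 / 0 / 0
  c3 r0c2: 9 / 1 / 9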